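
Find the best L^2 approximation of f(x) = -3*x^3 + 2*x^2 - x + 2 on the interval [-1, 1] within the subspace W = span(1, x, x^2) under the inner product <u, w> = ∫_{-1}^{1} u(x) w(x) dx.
g(x) = 2*x^2 - 14*x/5 + 2

The best approximation g ∈ W is the orthogonal projection of f onto W. Writing g = a_0 + a_1 x + a_2 x^2, the coefficients solve the normal equations G · a = b where
  G_{ij} = <φ_i, φ_j> and b_i = <f, φ_i>, with φ_0 = 1, φ_1 = x, φ_2 = x^2.
G =
  [2, 0, 2/3]
  [0, 2/3, 0]
  [2/3, 0, 2/5],
b = (16/3, -28/15, 32/15).
Solving gives a_0 = 2, a_1 = -14/5, a_2 = 2, so
  g(x) = 2*x^2 - 14*x/5 + 2.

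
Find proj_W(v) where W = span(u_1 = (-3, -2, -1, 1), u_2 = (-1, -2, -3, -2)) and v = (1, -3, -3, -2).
proj_W(v) = (-11/103, -166/103, -321/103, -274/103)

Set up U = [u_1 | ... | u_2] ∈ R^(4×2). The projector onto W = col(U) is P = U (U^T U)^(-1) U^T.
Compute U^T U =
  [15, 8]
  [8, 18],
and U^T v = (4, 18).
Solve U^T U · c = U^T v for the coefficients: c = (-36/103, 119/103). The projection is proj_W(v) = U c.
Check: (v - proj_W(v)) · u_1 = 0  (should be 0).
Check: (v - proj_W(v)) · u_2 = 0  (should be 0).
Result: proj_W(v) = (-11/103, -166/103, -321/103, -274/103).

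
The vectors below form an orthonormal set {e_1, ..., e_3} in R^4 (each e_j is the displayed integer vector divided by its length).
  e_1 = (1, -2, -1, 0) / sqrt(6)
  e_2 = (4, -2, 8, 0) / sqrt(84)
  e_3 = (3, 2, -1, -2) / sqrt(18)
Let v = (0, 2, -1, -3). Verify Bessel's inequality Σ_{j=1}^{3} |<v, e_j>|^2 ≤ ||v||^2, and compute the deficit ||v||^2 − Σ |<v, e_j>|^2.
Σ |<v, e_j>|^2 = 626/63; ||v||^2 = 14; deficit = 256/63

Write each e_j = u_j / sqrt(<u_j, u_j>) where u_j is the displayed integer vector. Then <v, e_j> = <v, u_j> / sqrt(<u_j, u_j>), so |<v, e_j>|^2 = <v, u_j>^2 / <u_j, u_j>.
Coefficients: <v, e_1> = -3/sqrt(6), <v, e_2> = -12/sqrt(84), <v, e_3> = 11/sqrt(18).
Square and sum: Σ |<v, e_j>|^2 = 626/63.
Compute ||v||^2 = v·v = 14.
Deficit = 14 − 626/63 = 256/63 ≥ 0, confirming Bessel's inequality. (The deficit equals ||v − Σ <v,e_j> e_j||^2, the squared distance from v to span{e_j}.)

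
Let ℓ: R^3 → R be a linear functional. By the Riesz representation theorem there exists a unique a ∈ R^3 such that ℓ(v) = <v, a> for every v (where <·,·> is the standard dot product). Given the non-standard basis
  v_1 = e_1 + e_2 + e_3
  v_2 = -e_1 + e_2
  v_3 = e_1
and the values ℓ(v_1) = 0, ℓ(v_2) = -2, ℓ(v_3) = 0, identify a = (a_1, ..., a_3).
a = (0, -2, 2)

Write a = (a_1, ..., a_3) in the standard basis. For each basis vector v_i, ℓ(v_i) = <v_i, a> is a linear equation in the a_j's. Collect the n equations into a matrix system V a = ℓ, where row i of V is v_i (expressed in the standard basis). Since V is invertible (lower-triangular with 1s on the diagonal, up to permutation), solve by back-substitution:
  V =
[[1, 1, 1],
 [-1, 1, 0],
 [1, 0, 0]]
  V a = (0, -2, 0)
Solving gives a = (0, -2, 2).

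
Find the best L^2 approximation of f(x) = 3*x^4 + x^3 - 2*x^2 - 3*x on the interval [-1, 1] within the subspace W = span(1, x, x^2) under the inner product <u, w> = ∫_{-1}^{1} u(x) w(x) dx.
g(x) = 4*x^2/7 - 12*x/5 - 9/35

The best approximation g ∈ W is the orthogonal projection of f onto W. Writing g = a_0 + a_1 x + a_2 x^2, the coefficients solve the normal equations G · a = b where
  G_{ij} = <φ_i, φ_j> and b_i = <f, φ_i>, with φ_0 = 1, φ_1 = x, φ_2 = x^2.
G =
  [2, 0, 2/3]
  [0, 2/3, 0]
  [2/3, 0, 2/5],
b = (-2/15, -8/5, 2/35).
Solving gives a_0 = -9/35, a_1 = -12/5, a_2 = 4/7, so
  g(x) = 4*x^2/7 - 12*x/5 - 9/35.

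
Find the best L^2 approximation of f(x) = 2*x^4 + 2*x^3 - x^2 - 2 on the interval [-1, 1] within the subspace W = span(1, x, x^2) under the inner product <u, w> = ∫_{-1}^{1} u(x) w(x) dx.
g(x) = 5*x^2/7 + 6*x/5 - 76/35

The best approximation g ∈ W is the orthogonal projection of f onto W. Writing g = a_0 + a_1 x + a_2 x^2, the coefficients solve the normal equations G · a = b where
  G_{ij} = <φ_i, φ_j> and b_i = <f, φ_i>, with φ_0 = 1, φ_1 = x, φ_2 = x^2.
G =
  [2, 0, 2/3]
  [0, 2/3, 0]
  [2/3, 0, 2/5],
b = (-58/15, 4/5, -122/105).
Solving gives a_0 = -76/35, a_1 = 6/5, a_2 = 5/7, so
  g(x) = 5*x^2/7 + 6*x/5 - 76/35.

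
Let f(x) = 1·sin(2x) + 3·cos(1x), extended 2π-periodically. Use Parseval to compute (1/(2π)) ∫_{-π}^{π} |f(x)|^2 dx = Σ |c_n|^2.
Σ |c_n|^2 = 5

Expand |f|^2 and use orthogonality of {sin(nx), cos(mx)} on [-π, π]:
  ∫_{-π}^{π} sin(nx)^2 dx = π, ∫ cos(mx)^2 dx = π, and cross terms integrate to 0.
So ∫_{-π}^{π} f(x)^2 dx = 1^2 · π + 3^2 · π = (1 + 9)π.
Divide by 2π: (1 + 9)/2 = 5.
By Parseval, this equals Σ |c_n|^2.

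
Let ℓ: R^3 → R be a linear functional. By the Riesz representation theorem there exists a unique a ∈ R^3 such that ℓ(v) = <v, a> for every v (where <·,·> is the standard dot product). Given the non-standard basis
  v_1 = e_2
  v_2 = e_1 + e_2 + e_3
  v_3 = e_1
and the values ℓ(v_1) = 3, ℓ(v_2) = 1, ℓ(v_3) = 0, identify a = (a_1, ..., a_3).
a = (0, 3, -2)

Write a = (a_1, ..., a_3) in the standard basis. For each basis vector v_i, ℓ(v_i) = <v_i, a> is a linear equation in the a_j's. Collect the n equations into a matrix system V a = ℓ, where row i of V is v_i (expressed in the standard basis). Since V is invertible (lower-triangular with 1s on the diagonal, up to permutation), solve by back-substitution:
  V =
[[0, 1, 0],
 [1, 1, 1],
 [1, 0, 0]]
  V a = (3, 1, 0)
Solving gives a = (0, 3, -2).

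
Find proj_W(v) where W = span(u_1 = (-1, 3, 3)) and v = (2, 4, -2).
proj_W(v) = (-4/19, 12/19, 12/19)

Set up U = [u_1 | ... | u_1] ∈ R^(3×1). The projector onto W = col(U) is P = U (U^T U)^(-1) U^T.
Compute U^T U =
  [19],
and U^T v = (4).
Solve U^T U · c = U^T v for the coefficients: c = (4/19). The projection is proj_W(v) = U c.
Check: (v - proj_W(v)) · u_1 = 0  (should be 0).
Result: proj_W(v) = (-4/19, 12/19, 12/19).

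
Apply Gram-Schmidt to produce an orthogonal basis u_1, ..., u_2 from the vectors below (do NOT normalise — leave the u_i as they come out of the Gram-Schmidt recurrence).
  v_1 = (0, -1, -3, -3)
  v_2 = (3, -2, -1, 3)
Orthogonal basis:
  u_1 = (0, -1, -3, -3)
  u_2 = (3, -42/19, -31/19, 45/19)

Apply the Gram-Schmidt recurrence
  u_1 = v_1
  u_i = v_i − Σ_{j<i} ((v_i · u_j) / (u_j · u_j)) · u_j.

Step by step this gives:
  u_1 = (0, -1, -3, -3)
  u_2 = (3, -42/19, -31/19, 45/19)

Orthogonality check:
  u_2 · u_1 = 0 (should be 0)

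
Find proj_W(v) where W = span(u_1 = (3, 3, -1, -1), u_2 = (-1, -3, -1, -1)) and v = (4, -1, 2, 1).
proj_W(v) = (29/35, 39/35, -3/35, -3/35)

Set up U = [u_1 | ... | u_2] ∈ R^(4×2). The projector onto W = col(U) is P = U (U^T U)^(-1) U^T.
Compute U^T U =
  [20, -10]
  [-10, 12],
and U^T v = (6, -4).
Solve U^T U · c = U^T v for the coefficients: c = (8/35, -1/7). The projection is proj_W(v) = U c.
Check: (v - proj_W(v)) · u_1 = 0  (should be 0).
Check: (v - proj_W(v)) · u_2 = 0  (should be 0).
Result: proj_W(v) = (29/35, 39/35, -3/35, -3/35).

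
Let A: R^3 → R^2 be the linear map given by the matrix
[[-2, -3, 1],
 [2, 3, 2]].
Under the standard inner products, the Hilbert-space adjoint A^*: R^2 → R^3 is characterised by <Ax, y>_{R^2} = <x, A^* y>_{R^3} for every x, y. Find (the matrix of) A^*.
A^* = A^T =
[[-2, 2],
 [-3, 3],
 [1, 2]]

For real matrices with standard dot products, the defining identity <Ax, y> = <x, A^* y> gives (Ax)^T y = x^T (A^*) y, i.e. x^T A^T y = x^T (A^*) y. Since this holds for all x, y, we must have A^* = A^T. Therefore
A^* =
[[-2, 2],
 [-3, 3],
 [1, 2]].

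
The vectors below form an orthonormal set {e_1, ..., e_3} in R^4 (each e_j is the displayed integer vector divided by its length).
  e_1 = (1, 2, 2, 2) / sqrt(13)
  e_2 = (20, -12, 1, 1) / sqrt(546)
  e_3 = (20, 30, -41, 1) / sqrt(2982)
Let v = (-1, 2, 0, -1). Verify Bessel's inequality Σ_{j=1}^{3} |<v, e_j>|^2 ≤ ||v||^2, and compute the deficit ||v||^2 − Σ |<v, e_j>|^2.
Σ |<v, e_j>|^2 = 305/71; ||v||^2 = 6; deficit = 121/71

Write each e_j = u_j / sqrt(<u_j, u_j>) where u_j is the displayed integer vector. Then <v, e_j> = <v, u_j> / sqrt(<u_j, u_j>), so |<v, e_j>|^2 = <v, u_j>^2 / <u_j, u_j>.
Coefficients: <v, e_1> = 1/sqrt(13), <v, e_2> = -45/sqrt(546), <v, e_3> = 39/sqrt(2982).
Square and sum: Σ |<v, e_j>|^2 = 305/71.
Compute ||v||^2 = v·v = 6.
Deficit = 6 − 305/71 = 121/71 ≥ 0, confirming Bessel's inequality. (The deficit equals ||v − Σ <v,e_j> e_j||^2, the squared distance from v to span{e_j}.)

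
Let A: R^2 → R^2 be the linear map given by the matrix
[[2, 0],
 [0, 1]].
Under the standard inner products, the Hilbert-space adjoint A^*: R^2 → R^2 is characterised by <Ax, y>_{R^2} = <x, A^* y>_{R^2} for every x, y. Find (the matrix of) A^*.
A^* = A^T =
[[2, 0],
 [0, 1]]

For real matrices with standard dot products, the defining identity <Ax, y> = <x, A^* y> gives (Ax)^T y = x^T (A^*) y, i.e. x^T A^T y = x^T (A^*) y. Since this holds for all x, y, we must have A^* = A^T. Therefore
A^* =
[[2, 0],
 [0, 1]].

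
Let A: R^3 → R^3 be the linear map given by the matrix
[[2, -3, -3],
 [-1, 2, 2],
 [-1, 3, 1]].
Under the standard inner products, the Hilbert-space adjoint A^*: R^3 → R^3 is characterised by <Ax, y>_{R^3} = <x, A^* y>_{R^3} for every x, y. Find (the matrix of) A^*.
A^* = A^T =
[[2, -1, -1],
 [-3, 2, 3],
 [-3, 2, 1]]

For real matrices with standard dot products, the defining identity <Ax, y> = <x, A^* y> gives (Ax)^T y = x^T (A^*) y, i.e. x^T A^T y = x^T (A^*) y. Since this holds for all x, y, we must have A^* = A^T. Therefore
A^* =
[[2, -1, -1],
 [-3, 2, 3],
 [-3, 2, 1]].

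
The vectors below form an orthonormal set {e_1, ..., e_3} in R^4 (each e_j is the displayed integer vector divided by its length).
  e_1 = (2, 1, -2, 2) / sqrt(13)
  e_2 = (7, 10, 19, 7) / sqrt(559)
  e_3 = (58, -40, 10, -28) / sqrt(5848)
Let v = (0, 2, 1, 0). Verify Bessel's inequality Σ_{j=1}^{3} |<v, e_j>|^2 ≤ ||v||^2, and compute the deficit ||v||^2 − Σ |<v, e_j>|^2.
Σ |<v, e_j>|^2 = 121/34; ||v||^2 = 5; deficit = 49/34

Write each e_j = u_j / sqrt(<u_j, u_j>) where u_j is the displayed integer vector. Then <v, e_j> = <v, u_j> / sqrt(<u_j, u_j>), so |<v, e_j>|^2 = <v, u_j>^2 / <u_j, u_j>.
Coefficients: <v, e_1> = 0/sqrt(13), <v, e_2> = 39/sqrt(559), <v, e_3> = -70/sqrt(5848).
Square and sum: Σ |<v, e_j>|^2 = 121/34.
Compute ||v||^2 = v·v = 5.
Deficit = 5 − 121/34 = 49/34 ≥ 0, confirming Bessel's inequality. (The deficit equals ||v − Σ <v,e_j> e_j||^2, the squared distance from v to span{e_j}.)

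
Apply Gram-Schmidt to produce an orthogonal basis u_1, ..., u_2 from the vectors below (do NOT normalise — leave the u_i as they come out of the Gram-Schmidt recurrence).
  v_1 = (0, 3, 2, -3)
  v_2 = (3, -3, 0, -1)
Orthogonal basis:
  u_1 = (0, 3, 2, -3)
  u_2 = (3, -24/11, 6/11, -20/11)

Apply the Gram-Schmidt recurrence
  u_1 = v_1
  u_i = v_i − Σ_{j<i} ((v_i · u_j) / (u_j · u_j)) · u_j.

Step by step this gives:
  u_1 = (0, 3, 2, -3)
  u_2 = (3, -24/11, 6/11, -20/11)

Orthogonality check:
  u_2 · u_1 = 0 (should be 0)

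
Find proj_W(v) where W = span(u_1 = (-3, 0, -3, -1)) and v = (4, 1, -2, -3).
proj_W(v) = (9/19, 0, 9/19, 3/19)

Set up U = [u_1 | ... | u_1] ∈ R^(4×1). The projector onto W = col(U) is P = U (U^T U)^(-1) U^T.
Compute U^T U =
  [19],
and U^T v = (-3).
Solve U^T U · c = U^T v for the coefficients: c = (-3/19). The projection is proj_W(v) = U c.
Check: (v - proj_W(v)) · u_1 = 0  (should be 0).
Result: proj_W(v) = (9/19, 0, 9/19, 3/19).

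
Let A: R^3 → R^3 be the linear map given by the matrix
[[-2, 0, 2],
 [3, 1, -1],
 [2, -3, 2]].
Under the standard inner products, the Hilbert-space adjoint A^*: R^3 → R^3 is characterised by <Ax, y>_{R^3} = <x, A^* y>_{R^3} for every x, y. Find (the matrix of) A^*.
A^* = A^T =
[[-2, 3, 2],
 [0, 1, -3],
 [2, -1, 2]]

For real matrices with standard dot products, the defining identity <Ax, y> = <x, A^* y> gives (Ax)^T y = x^T (A^*) y, i.e. x^T A^T y = x^T (A^*) y. Since this holds for all x, y, we must have A^* = A^T. Therefore
A^* =
[[-2, 3, 2],
 [0, 1, -3],
 [2, -1, 2]].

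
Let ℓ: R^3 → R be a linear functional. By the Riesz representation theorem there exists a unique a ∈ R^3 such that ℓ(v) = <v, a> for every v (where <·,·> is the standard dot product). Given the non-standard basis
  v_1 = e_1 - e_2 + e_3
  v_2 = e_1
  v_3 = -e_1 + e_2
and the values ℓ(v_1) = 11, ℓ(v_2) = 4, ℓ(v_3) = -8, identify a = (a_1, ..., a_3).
a = (4, -4, 3)

Write a = (a_1, ..., a_3) in the standard basis. For each basis vector v_i, ℓ(v_i) = <v_i, a> is a linear equation in the a_j's. Collect the n equations into a matrix system V a = ℓ, where row i of V is v_i (expressed in the standard basis). Since V is invertible (lower-triangular with 1s on the diagonal, up to permutation), solve by back-substitution:
  V =
[[1, -1, 1],
 [1, 0, 0],
 [-1, 1, 0]]
  V a = (11, 4, -8)
Solving gives a = (4, -4, 3).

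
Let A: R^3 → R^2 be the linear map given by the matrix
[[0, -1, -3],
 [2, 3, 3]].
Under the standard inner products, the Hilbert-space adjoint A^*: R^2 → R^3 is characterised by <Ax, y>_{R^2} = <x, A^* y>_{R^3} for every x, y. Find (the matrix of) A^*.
A^* = A^T =
[[0, 2],
 [-1, 3],
 [-3, 3]]

For real matrices with standard dot products, the defining identity <Ax, y> = <x, A^* y> gives (Ax)^T y = x^T (A^*) y, i.e. x^T A^T y = x^T (A^*) y. Since this holds for all x, y, we must have A^* = A^T. Therefore
A^* =
[[0, 2],
 [-1, 3],
 [-3, 3]].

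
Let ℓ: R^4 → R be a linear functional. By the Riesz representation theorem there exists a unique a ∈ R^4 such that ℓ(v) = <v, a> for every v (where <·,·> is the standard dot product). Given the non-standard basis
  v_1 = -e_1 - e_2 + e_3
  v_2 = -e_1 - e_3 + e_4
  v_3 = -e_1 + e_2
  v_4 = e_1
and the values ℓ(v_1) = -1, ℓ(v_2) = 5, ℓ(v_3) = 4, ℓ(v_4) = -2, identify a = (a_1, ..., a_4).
a = (-2, 2, -1, 2)

Write a = (a_1, ..., a_4) in the standard basis. For each basis vector v_i, ℓ(v_i) = <v_i, a> is a linear equation in the a_j's. Collect the n equations into a matrix system V a = ℓ, where row i of V is v_i (expressed in the standard basis). Since V is invertible (lower-triangular with 1s on the diagonal, up to permutation), solve by back-substitution:
  V =
[[-1, -1, 1, 0],
 [-1, 0, -1, 1],
 [-1, 1, 0, 0],
 [1, 0, 0, 0]]
  V a = (-1, 5, 4, -2)
Solving gives a = (-2, 2, -1, 2).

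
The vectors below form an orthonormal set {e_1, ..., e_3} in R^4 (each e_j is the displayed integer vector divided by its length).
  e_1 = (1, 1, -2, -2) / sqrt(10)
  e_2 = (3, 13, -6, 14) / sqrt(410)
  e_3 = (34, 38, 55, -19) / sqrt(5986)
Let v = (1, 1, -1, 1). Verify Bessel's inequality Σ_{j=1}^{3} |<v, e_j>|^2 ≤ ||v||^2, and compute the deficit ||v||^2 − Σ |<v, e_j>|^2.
Σ |<v, e_j>|^2 = 260/73; ||v||^2 = 4; deficit = 32/73

Write each e_j = u_j / sqrt(<u_j, u_j>) where u_j is the displayed integer vector. Then <v, e_j> = <v, u_j> / sqrt(<u_j, u_j>), so |<v, e_j>|^2 = <v, u_j>^2 / <u_j, u_j>.
Coefficients: <v, e_1> = 2/sqrt(10), <v, e_2> = 36/sqrt(410), <v, e_3> = -2/sqrt(5986).
Square and sum: Σ |<v, e_j>|^2 = 260/73.
Compute ||v||^2 = v·v = 4.
Deficit = 4 − 260/73 = 32/73 ≥ 0, confirming Bessel's inequality. (The deficit equals ||v − Σ <v,e_j> e_j||^2, the squared distance from v to span{e_j}.)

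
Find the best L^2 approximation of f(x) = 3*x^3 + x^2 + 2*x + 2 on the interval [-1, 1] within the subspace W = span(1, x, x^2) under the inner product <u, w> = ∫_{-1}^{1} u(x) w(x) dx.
g(x) = x^2 + 19*x/5 + 2

The best approximation g ∈ W is the orthogonal projection of f onto W. Writing g = a_0 + a_1 x + a_2 x^2, the coefficients solve the normal equations G · a = b where
  G_{ij} = <φ_i, φ_j> and b_i = <f, φ_i>, with φ_0 = 1, φ_1 = x, φ_2 = x^2.
G =
  [2, 0, 2/3]
  [0, 2/3, 0]
  [2/3, 0, 2/5],
b = (14/3, 38/15, 26/15).
Solving gives a_0 = 2, a_1 = 19/5, a_2 = 1, so
  g(x) = x^2 + 19*x/5 + 2.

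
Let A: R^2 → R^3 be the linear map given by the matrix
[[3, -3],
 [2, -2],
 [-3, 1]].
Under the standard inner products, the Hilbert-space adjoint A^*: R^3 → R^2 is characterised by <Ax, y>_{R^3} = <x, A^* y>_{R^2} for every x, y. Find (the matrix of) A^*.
A^* = A^T =
[[3, 2, -3],
 [-3, -2, 1]]

For real matrices with standard dot products, the defining identity <Ax, y> = <x, A^* y> gives (Ax)^T y = x^T (A^*) y, i.e. x^T A^T y = x^T (A^*) y. Since this holds for all x, y, we must have A^* = A^T. Therefore
A^* =
[[3, 2, -3],
 [-3, -2, 1]].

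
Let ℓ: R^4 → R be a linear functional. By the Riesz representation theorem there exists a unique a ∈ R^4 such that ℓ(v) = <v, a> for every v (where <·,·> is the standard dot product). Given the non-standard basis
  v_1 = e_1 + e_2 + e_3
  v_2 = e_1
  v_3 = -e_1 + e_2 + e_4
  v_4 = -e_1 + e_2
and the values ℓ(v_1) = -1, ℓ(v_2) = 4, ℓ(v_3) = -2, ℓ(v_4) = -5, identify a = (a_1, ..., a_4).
a = (4, -1, -4, 3)

Write a = (a_1, ..., a_4) in the standard basis. For each basis vector v_i, ℓ(v_i) = <v_i, a> is a linear equation in the a_j's. Collect the n equations into a matrix system V a = ℓ, where row i of V is v_i (expressed in the standard basis). Since V is invertible (lower-triangular with 1s on the diagonal, up to permutation), solve by back-substitution:
  V =
[[1, 1, 1, 0],
 [1, 0, 0, 0],
 [-1, 1, 0, 1],
 [-1, 1, 0, 0]]
  V a = (-1, 4, -2, -5)
Solving gives a = (4, -1, -4, 3).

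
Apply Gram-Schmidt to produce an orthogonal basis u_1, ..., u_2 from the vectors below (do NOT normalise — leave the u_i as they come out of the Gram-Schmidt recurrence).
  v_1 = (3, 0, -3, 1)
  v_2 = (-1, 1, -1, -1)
Orthogonal basis:
  u_1 = (3, 0, -3, 1)
  u_2 = (-16/19, 1, -22/19, -18/19)

Apply the Gram-Schmidt recurrence
  u_1 = v_1
  u_i = v_i − Σ_{j<i} ((v_i · u_j) / (u_j · u_j)) · u_j.

Step by step this gives:
  u_1 = (3, 0, -3, 1)
  u_2 = (-16/19, 1, -22/19, -18/19)

Orthogonality check:
  u_2 · u_1 = 0 (should be 0)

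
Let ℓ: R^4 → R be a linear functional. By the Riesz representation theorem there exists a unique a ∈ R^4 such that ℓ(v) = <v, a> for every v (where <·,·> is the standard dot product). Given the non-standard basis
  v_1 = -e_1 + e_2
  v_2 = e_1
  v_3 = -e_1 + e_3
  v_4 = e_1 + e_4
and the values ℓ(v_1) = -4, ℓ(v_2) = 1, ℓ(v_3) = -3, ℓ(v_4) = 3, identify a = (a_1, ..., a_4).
a = (1, -3, -2, 2)

Write a = (a_1, ..., a_4) in the standard basis. For each basis vector v_i, ℓ(v_i) = <v_i, a> is a linear equation in the a_j's. Collect the n equations into a matrix system V a = ℓ, where row i of V is v_i (expressed in the standard basis). Since V is invertible (lower-triangular with 1s on the diagonal, up to permutation), solve by back-substitution:
  V =
[[-1, 1, 0, 0],
 [1, 0, 0, 0],
 [-1, 0, 1, 0],
 [1, 0, 0, 1]]
  V a = (-4, 1, -3, 3)
Solving gives a = (1, -3, -2, 2).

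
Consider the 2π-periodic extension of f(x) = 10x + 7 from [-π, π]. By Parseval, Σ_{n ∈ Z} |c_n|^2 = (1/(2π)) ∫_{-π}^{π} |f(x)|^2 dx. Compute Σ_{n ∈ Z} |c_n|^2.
Σ |c_n|^2 = 100π^2/3 + 49

Expand and integrate term by term over [-π, π]:
  ∫ (10x)^2 dx = 100·(2π^3/3); ∫ 2·10·(7)·x dx = 0 (odd integrand); ∫ 7^2 dx = 49·2π.
So (1/(2π)) ∫_{-π}^{π} (10x + 7)^2 dx = 100π^2/3 + 49 = 100π^2/3 + 49.
Parseval ⇒ Σ |c_n|^2 = 100π^2/3 + 49.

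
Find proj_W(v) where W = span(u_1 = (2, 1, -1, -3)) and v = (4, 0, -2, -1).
proj_W(v) = (26/15, 13/15, -13/15, -13/5)

Set up U = [u_1 | ... | u_1] ∈ R^(4×1). The projector onto W = col(U) is P = U (U^T U)^(-1) U^T.
Compute U^T U =
  [15],
and U^T v = (13).
Solve U^T U · c = U^T v for the coefficients: c = (13/15). The projection is proj_W(v) = U c.
Check: (v - proj_W(v)) · u_1 = 0  (should be 0).
Result: proj_W(v) = (26/15, 13/15, -13/15, -13/5).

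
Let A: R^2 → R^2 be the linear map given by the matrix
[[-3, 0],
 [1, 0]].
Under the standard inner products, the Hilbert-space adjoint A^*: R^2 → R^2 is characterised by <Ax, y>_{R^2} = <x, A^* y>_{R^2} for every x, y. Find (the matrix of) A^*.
A^* = A^T =
[[-3, 1],
 [0, 0]]

For real matrices with standard dot products, the defining identity <Ax, y> = <x, A^* y> gives (Ax)^T y = x^T (A^*) y, i.e. x^T A^T y = x^T (A^*) y. Since this holds for all x, y, we must have A^* = A^T. Therefore
A^* =
[[-3, 1],
 [0, 0]].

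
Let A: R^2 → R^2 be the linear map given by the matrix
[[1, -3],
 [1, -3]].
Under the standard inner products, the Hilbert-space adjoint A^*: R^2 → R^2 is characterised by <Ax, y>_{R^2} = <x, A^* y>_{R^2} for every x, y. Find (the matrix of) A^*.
A^* = A^T =
[[1, 1],
 [-3, -3]]

For real matrices with standard dot products, the defining identity <Ax, y> = <x, A^* y> gives (Ax)^T y = x^T (A^*) y, i.e. x^T A^T y = x^T (A^*) y. Since this holds for all x, y, we must have A^* = A^T. Therefore
A^* =
[[1, 1],
 [-3, -3]].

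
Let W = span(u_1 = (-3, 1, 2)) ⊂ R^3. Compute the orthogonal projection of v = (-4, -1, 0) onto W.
proj_W(v) = (-33/14, 11/14, 11/7)

Set up U = [u_1 | ... | u_1] ∈ R^(3×1). The projector onto W = col(U) is P = U (U^T U)^(-1) U^T.
Compute U^T U =
  [14],
and U^T v = (11).
Solve U^T U · c = U^T v for the coefficients: c = (11/14). The projection is proj_W(v) = U c.
Check: (v - proj_W(v)) · u_1 = 0  (should be 0).
Result: proj_W(v) = (-33/14, 11/14, 11/7).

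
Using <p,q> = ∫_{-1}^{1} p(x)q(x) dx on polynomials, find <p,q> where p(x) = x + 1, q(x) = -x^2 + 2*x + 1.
<p,q> = 8/3

Expand the product: p(x)·q(x) = -x^3 + x^2 + 3*x + 1.
∫_{-1}^{1} of each monomial x^k gives [2/(k+1) if k even, 0 if k odd]. Integrating term-by-term (or equivalently evaluating the antiderivative F(x) = -x^4/4 + x^3/3 + 3*x^2/2 + x at the endpoints):
  F(1) − F(−1) = 31/12 − (-1/12) = 8/3.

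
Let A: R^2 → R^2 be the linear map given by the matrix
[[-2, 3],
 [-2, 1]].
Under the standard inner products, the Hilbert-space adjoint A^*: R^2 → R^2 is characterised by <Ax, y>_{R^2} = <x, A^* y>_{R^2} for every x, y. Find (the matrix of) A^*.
A^* = A^T =
[[-2, -2],
 [3, 1]]

For real matrices with standard dot products, the defining identity <Ax, y> = <x, A^* y> gives (Ax)^T y = x^T (A^*) y, i.e. x^T A^T y = x^T (A^*) y. Since this holds for all x, y, we must have A^* = A^T. Therefore
A^* =
[[-2, -2],
 [3, 1]].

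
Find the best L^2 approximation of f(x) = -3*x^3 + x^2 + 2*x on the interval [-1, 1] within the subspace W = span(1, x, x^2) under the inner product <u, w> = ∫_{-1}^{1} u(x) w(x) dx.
g(x) = x^2 + x/5

The best approximation g ∈ W is the orthogonal projection of f onto W. Writing g = a_0 + a_1 x + a_2 x^2, the coefficients solve the normal equations G · a = b where
  G_{ij} = <φ_i, φ_j> and b_i = <f, φ_i>, with φ_0 = 1, φ_1 = x, φ_2 = x^2.
G =
  [2, 0, 2/3]
  [0, 2/3, 0]
  [2/3, 0, 2/5],
b = (2/3, 2/15, 2/5).
Solving gives a_0 = 0, a_1 = 1/5, a_2 = 1, so
  g(x) = x^2 + x/5.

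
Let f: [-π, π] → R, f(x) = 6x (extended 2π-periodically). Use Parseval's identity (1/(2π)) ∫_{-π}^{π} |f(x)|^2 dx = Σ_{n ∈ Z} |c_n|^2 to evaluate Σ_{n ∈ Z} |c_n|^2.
Σ |c_n|^2 = 12π^2

Expand and integrate term by term over [-π, π]:
  ∫ (6x)^2 dx = 36·(2π^3/3); ∫ 2·6·(0)·x dx = 0 (odd integrand); ∫ 0^2 dx = 0·2π.
So (1/(2π)) ∫_{-π}^{π} (6x)^2 dx = 36π^2/3 + 0 = 12π^2.
Parseval ⇒ Σ |c_n|^2 = 12π^2.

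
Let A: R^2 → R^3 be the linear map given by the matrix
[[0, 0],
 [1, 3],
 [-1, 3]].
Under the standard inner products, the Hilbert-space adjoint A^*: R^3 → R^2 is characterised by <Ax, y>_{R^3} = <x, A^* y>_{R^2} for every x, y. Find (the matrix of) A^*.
A^* = A^T =
[[0, 1, -1],
 [0, 3, 3]]

For real matrices with standard dot products, the defining identity <Ax, y> = <x, A^* y> gives (Ax)^T y = x^T (A^*) y, i.e. x^T A^T y = x^T (A^*) y. Since this holds for all x, y, we must have A^* = A^T. Therefore
A^* =
[[0, 1, -1],
 [0, 3, 3]].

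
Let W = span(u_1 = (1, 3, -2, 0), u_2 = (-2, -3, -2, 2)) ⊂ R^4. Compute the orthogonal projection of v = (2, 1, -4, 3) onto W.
proj_W(v) = (-8/35, 57/35, -146/35, 54/35)

Set up U = [u_1 | ... | u_2] ∈ R^(4×2). The projector onto W = col(U) is P = U (U^T U)^(-1) U^T.
Compute U^T U =
  [14, -7]
  [-7, 21],
and U^T v = (13, 7).
Solve U^T U · c = U^T v for the coefficients: c = (46/35, 27/35). The projection is proj_W(v) = U c.
Check: (v - proj_W(v)) · u_1 = 0  (should be 0).
Check: (v - proj_W(v)) · u_2 = 0  (should be 0).
Result: proj_W(v) = (-8/35, 57/35, -146/35, 54/35).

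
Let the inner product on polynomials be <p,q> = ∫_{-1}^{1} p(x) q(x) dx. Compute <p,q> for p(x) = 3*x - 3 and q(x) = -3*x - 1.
<p,q> = 0

Expand the product: p(x)·q(x) = -9*x^2 + 6*x + 3.
∫_{-1}^{1} of each monomial x^k gives [2/(k+1) if k even, 0 if k odd]. Integrating term-by-term (or equivalently evaluating the antiderivative F(x) = -3*x^3 + 3*x^2 + 3*x at the endpoints):
  F(1) − F(−1) = 3 − (3) = 0.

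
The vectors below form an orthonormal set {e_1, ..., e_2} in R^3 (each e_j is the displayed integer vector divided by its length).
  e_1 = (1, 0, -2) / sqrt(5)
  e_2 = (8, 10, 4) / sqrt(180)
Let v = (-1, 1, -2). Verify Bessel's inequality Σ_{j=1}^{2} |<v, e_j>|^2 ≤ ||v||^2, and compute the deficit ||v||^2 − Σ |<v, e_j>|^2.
Σ |<v, e_j>|^2 = 2; ||v||^2 = 6; deficit = 4

Write each e_j = u_j / sqrt(<u_j, u_j>) where u_j is the displayed integer vector. Then <v, e_j> = <v, u_j> / sqrt(<u_j, u_j>), so |<v, e_j>|^2 = <v, u_j>^2 / <u_j, u_j>.
Coefficients: <v, e_1> = 3/sqrt(5), <v, e_2> = -6/sqrt(180).
Square and sum: Σ |<v, e_j>|^2 = 2.
Compute ||v||^2 = v·v = 6.
Deficit = 6 − 2 = 4 ≥ 0, confirming Bessel's inequality. (The deficit equals ||v − Σ <v,e_j> e_j||^2, the squared distance from v to span{e_j}.)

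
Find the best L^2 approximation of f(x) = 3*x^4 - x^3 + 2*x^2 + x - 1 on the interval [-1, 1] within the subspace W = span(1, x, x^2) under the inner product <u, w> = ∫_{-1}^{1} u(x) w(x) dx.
g(x) = 32*x^2/7 + 2*x/5 - 44/35

The best approximation g ∈ W is the orthogonal projection of f onto W. Writing g = a_0 + a_1 x + a_2 x^2, the coefficients solve the normal equations G · a = b where
  G_{ij} = <φ_i, φ_j> and b_i = <f, φ_i>, with φ_0 = 1, φ_1 = x, φ_2 = x^2.
G =
  [2, 0, 2/3]
  [0, 2/3, 0]
  [2/3, 0, 2/5],
b = (8/15, 4/15, 104/105).
Solving gives a_0 = -44/35, a_1 = 2/5, a_2 = 32/7, so
  g(x) = 32*x^2/7 + 2*x/5 - 44/35.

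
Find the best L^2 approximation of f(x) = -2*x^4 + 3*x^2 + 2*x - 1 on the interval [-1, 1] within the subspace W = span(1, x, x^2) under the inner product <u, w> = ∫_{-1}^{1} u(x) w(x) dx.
g(x) = 9*x^2/7 + 2*x - 29/35

The best approximation g ∈ W is the orthogonal projection of f onto W. Writing g = a_0 + a_1 x + a_2 x^2, the coefficients solve the normal equations G · a = b where
  G_{ij} = <φ_i, φ_j> and b_i = <f, φ_i>, with φ_0 = 1, φ_1 = x, φ_2 = x^2.
G =
  [2, 0, 2/3]
  [0, 2/3, 0]
  [2/3, 0, 2/5],
b = (-4/5, 4/3, -4/105).
Solving gives a_0 = -29/35, a_1 = 2, a_2 = 9/7, so
  g(x) = 9*x^2/7 + 2*x - 29/35.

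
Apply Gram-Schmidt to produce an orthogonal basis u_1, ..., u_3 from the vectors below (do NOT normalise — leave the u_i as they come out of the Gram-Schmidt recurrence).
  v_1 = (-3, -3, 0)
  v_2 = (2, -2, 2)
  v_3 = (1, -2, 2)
Orthogonal basis:
  u_1 = (-3, -3, 0)
  u_2 = (2, -2, 2)
  u_3 = (-1/6, 1/6, 1/3)

Apply the Gram-Schmidt recurrence
  u_1 = v_1
  u_i = v_i − Σ_{j<i} ((v_i · u_j) / (u_j · u_j)) · u_j.

Step by step this gives:
  u_1 = (-3, -3, 0)
  u_2 = (2, -2, 2)
  u_3 = (-1/6, 1/6, 1/3)

Orthogonality check:
  u_2 · u_1 = 0 (should be 0)
  u_3 · u_1 = 0 (should be 0)
  u_3 · u_2 = 0 (should be 0)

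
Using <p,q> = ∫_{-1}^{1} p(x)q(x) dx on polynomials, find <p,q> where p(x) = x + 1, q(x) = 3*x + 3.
<p,q> = 8

Expand the product: p(x)·q(x) = 3*x^2 + 6*x + 3.
∫_{-1}^{1} of each monomial x^k gives [2/(k+1) if k even, 0 if k odd]. Integrating term-by-term (or equivalently evaluating the antiderivative F(x) = x^3 + 3*x^2 + 3*x at the endpoints):
  F(1) − F(−1) = 7 − (-1) = 8.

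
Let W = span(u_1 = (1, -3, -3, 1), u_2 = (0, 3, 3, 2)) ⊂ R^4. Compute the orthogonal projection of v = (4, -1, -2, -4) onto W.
proj_W(v) = (-37/92, -183/92, -183/92, -233/92)

Set up U = [u_1 | ... | u_2] ∈ R^(4×2). The projector onto W = col(U) is P = U (U^T U)^(-1) U^T.
Compute U^T U =
  [20, -16]
  [-16, 22],
and U^T v = (9, -17).
Solve U^T U · c = U^T v for the coefficients: c = (-37/92, -49/46). The projection is proj_W(v) = U c.
Check: (v - proj_W(v)) · u_1 = 0  (should be 0).
Check: (v - proj_W(v)) · u_2 = 0  (should be 0).
Result: proj_W(v) = (-37/92, -183/92, -183/92, -233/92).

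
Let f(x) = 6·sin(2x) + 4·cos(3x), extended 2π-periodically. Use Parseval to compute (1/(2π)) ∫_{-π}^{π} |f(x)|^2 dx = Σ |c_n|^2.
Σ |c_n|^2 = 26

Expand |f|^2 and use orthogonality of {sin(nx), cos(mx)} on [-π, π]:
  ∫_{-π}^{π} sin(nx)^2 dx = π, ∫ cos(mx)^2 dx = π, and cross terms integrate to 0.
So ∫_{-π}^{π} f(x)^2 dx = 6^2 · π + 4^2 · π = (36 + 16)π.
Divide by 2π: (36 + 16)/2 = 26.
By Parseval, this equals Σ |c_n|^2.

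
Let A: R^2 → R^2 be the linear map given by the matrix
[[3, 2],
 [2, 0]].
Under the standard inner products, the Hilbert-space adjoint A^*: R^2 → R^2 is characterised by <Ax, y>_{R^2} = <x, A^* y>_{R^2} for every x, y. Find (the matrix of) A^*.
A^* = A^T =
[[3, 2],
 [2, 0]]

For real matrices with standard dot products, the defining identity <Ax, y> = <x, A^* y> gives (Ax)^T y = x^T (A^*) y, i.e. x^T A^T y = x^T (A^*) y. Since this holds for all x, y, we must have A^* = A^T. Therefore
A^* =
[[3, 2],
 [2, 0]].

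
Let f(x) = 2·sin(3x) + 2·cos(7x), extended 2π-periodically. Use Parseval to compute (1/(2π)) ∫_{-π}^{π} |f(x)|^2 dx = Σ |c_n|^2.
Σ |c_n|^2 = 4

Expand |f|^2 and use orthogonality of {sin(nx), cos(mx)} on [-π, π]:
  ∫_{-π}^{π} sin(nx)^2 dx = π, ∫ cos(mx)^2 dx = π, and cross terms integrate to 0.
So ∫_{-π}^{π} f(x)^2 dx = 2^2 · π + 2^2 · π = (4 + 4)π.
Divide by 2π: (4 + 4)/2 = 4.
By Parseval, this equals Σ |c_n|^2.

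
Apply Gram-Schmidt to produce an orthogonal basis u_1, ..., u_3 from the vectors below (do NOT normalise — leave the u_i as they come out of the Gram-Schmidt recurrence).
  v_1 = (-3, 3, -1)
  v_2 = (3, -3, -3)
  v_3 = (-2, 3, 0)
Orthogonal basis:
  u_1 = (-3, 3, -1)
  u_2 = (12/19, -12/19, -72/19)
  u_3 = (1/2, 1/2, 0)

Apply the Gram-Schmidt recurrence
  u_1 = v_1
  u_i = v_i − Σ_{j<i} ((v_i · u_j) / (u_j · u_j)) · u_j.

Step by step this gives:
  u_1 = (-3, 3, -1)
  u_2 = (12/19, -12/19, -72/19)
  u_3 = (1/2, 1/2, 0)

Orthogonality check:
  u_2 · u_1 = 0 (should be 0)
  u_3 · u_1 = 0 (should be 0)
  u_3 · u_2 = 0 (should be 0)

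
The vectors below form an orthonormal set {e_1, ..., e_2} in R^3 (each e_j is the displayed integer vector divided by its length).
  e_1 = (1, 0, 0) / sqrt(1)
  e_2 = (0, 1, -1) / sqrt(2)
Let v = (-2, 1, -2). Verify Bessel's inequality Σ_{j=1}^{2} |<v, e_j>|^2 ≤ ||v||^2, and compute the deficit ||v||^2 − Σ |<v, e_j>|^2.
Σ |<v, e_j>|^2 = 17/2; ||v||^2 = 9; deficit = 1/2

Write each e_j = u_j / sqrt(<u_j, u_j>) where u_j is the displayed integer vector. Then <v, e_j> = <v, u_j> / sqrt(<u_j, u_j>), so |<v, e_j>|^2 = <v, u_j>^2 / <u_j, u_j>.
Coefficients: <v, e_1> = -2/sqrt(1), <v, e_2> = 3/sqrt(2).
Square and sum: Σ |<v, e_j>|^2 = 17/2.
Compute ||v||^2 = v·v = 9.
Deficit = 9 − 17/2 = 1/2 ≥ 0, confirming Bessel's inequality. (The deficit equals ||v − Σ <v,e_j> e_j||^2, the squared distance from v to span{e_j}.)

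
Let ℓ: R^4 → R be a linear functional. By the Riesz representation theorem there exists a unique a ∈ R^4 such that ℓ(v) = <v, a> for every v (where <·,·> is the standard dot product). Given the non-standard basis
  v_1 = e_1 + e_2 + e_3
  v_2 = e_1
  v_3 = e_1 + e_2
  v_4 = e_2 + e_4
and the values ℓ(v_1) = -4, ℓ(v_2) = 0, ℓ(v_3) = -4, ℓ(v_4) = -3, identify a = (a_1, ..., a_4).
a = (0, -4, 0, 1)

Write a = (a_1, ..., a_4) in the standard basis. For each basis vector v_i, ℓ(v_i) = <v_i, a> is a linear equation in the a_j's. Collect the n equations into a matrix system V a = ℓ, where row i of V is v_i (expressed in the standard basis). Since V is invertible (lower-triangular with 1s on the diagonal, up to permutation), solve by back-substitution:
  V =
[[1, 1, 1, 0],
 [1, 0, 0, 0],
 [1, 1, 0, 0],
 [0, 1, 0, 1]]
  V a = (-4, 0, -4, -3)
Solving gives a = (0, -4, 0, 1).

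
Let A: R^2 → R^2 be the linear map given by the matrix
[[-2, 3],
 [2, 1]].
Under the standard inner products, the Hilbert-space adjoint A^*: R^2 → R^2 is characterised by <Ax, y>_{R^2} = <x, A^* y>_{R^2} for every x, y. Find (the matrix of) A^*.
A^* = A^T =
[[-2, 2],
 [3, 1]]

For real matrices with standard dot products, the defining identity <Ax, y> = <x, A^* y> gives (Ax)^T y = x^T (A^*) y, i.e. x^T A^T y = x^T (A^*) y. Since this holds for all x, y, we must have A^* = A^T. Therefore
A^* =
[[-2, 2],
 [3, 1]].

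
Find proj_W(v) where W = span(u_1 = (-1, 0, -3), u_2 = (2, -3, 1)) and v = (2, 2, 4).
proj_W(v) = (86/115, 30/23, 508/115)

Set up U = [u_1 | ... | u_2] ∈ R^(3×2). The projector onto W = col(U) is P = U (U^T U)^(-1) U^T.
Compute U^T U =
  [10, -5]
  [-5, 14],
and U^T v = (-14, 2).
Solve U^T U · c = U^T v for the coefficients: c = (-186/115, -10/23). The projection is proj_W(v) = U c.
Check: (v - proj_W(v)) · u_1 = 0  (should be 0).
Check: (v - proj_W(v)) · u_2 = 0  (should be 0).
Result: proj_W(v) = (86/115, 30/23, 508/115).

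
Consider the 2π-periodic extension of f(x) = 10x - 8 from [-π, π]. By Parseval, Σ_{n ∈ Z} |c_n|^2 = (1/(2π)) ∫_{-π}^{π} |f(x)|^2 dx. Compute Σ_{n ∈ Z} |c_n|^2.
Σ |c_n|^2 = 100π^2/3 + 64

Expand and integrate term by term over [-π, π]:
  ∫ (10x)^2 dx = 100·(2π^3/3); ∫ 2·10·(-8)·x dx = 0 (odd integrand); ∫ (-8)^2 dx = 64·2π.
So (1/(2π)) ∫_{-π}^{π} (10x - 8)^2 dx = 100π^2/3 + 64 = 100π^2/3 + 64.
Parseval ⇒ Σ |c_n|^2 = 100π^2/3 + 64.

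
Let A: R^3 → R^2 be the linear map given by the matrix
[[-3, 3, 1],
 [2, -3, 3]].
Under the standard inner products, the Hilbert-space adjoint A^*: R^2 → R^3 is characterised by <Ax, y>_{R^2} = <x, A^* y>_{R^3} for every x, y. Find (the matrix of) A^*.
A^* = A^T =
[[-3, 2],
 [3, -3],
 [1, 3]]

For real matrices with standard dot products, the defining identity <Ax, y> = <x, A^* y> gives (Ax)^T y = x^T (A^*) y, i.e. x^T A^T y = x^T (A^*) y. Since this holds for all x, y, we must have A^* = A^T. Therefore
A^* =
[[-3, 2],
 [3, -3],
 [1, 3]].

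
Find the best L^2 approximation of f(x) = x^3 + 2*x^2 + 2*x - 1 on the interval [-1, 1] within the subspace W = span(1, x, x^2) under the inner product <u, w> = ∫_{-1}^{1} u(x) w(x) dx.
g(x) = 2*x^2 + 13*x/5 - 1

The best approximation g ∈ W is the orthogonal projection of f onto W. Writing g = a_0 + a_1 x + a_2 x^2, the coefficients solve the normal equations G · a = b where
  G_{ij} = <φ_i, φ_j> and b_i = <f, φ_i>, with φ_0 = 1, φ_1 = x, φ_2 = x^2.
G =
  [2, 0, 2/3]
  [0, 2/3, 0]
  [2/3, 0, 2/5],
b = (-2/3, 26/15, 2/15).
Solving gives a_0 = -1, a_1 = 13/5, a_2 = 2, so
  g(x) = 2*x^2 + 13*x/5 - 1.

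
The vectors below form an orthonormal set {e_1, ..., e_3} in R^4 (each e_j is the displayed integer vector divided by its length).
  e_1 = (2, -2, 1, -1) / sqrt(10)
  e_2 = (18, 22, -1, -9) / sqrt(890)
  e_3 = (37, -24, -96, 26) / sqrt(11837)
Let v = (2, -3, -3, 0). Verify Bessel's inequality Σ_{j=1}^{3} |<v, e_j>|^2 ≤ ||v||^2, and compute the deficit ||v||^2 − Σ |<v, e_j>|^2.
Σ |<v, e_j>|^2 = 411/19; ||v||^2 = 22; deficit = 7/19

Write each e_j = u_j / sqrt(<u_j, u_j>) where u_j is the displayed integer vector. Then <v, e_j> = <v, u_j> / sqrt(<u_j, u_j>), so |<v, e_j>|^2 = <v, u_j>^2 / <u_j, u_j>.
Coefficients: <v, e_1> = 7/sqrt(10), <v, e_2> = -27/sqrt(890), <v, e_3> = 434/sqrt(11837).
Square and sum: Σ |<v, e_j>|^2 = 411/19.
Compute ||v||^2 = v·v = 22.
Deficit = 22 − 411/19 = 7/19 ≥ 0, confirming Bessel's inequality. (The deficit equals ||v − Σ <v,e_j> e_j||^2, the squared distance from v to span{e_j}.)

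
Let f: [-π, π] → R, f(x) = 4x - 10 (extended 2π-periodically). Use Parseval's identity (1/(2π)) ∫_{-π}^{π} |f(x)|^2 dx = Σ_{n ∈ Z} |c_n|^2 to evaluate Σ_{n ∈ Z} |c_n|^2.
Σ |c_n|^2 = 16π^2/3 + 100

Expand and integrate term by term over [-π, π]:
  ∫ (4x)^2 dx = 16·(2π^3/3); ∫ 2·4·(-10)·x dx = 0 (odd integrand); ∫ (-10)^2 dx = 100·2π.
So (1/(2π)) ∫_{-π}^{π} (4x - 10)^2 dx = 16π^2/3 + 100 = 16π^2/3 + 100.
Parseval ⇒ Σ |c_n|^2 = 16π^2/3 + 100.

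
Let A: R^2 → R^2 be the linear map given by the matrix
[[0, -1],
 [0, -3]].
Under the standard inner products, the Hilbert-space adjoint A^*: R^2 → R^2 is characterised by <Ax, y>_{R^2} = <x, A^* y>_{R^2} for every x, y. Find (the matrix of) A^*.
A^* = A^T =
[[0, 0],
 [-1, -3]]

For real matrices with standard dot products, the defining identity <Ax, y> = <x, A^* y> gives (Ax)^T y = x^T (A^*) y, i.e. x^T A^T y = x^T (A^*) y. Since this holds for all x, y, we must have A^* = A^T. Therefore
A^* =
[[0, 0],
 [-1, -3]].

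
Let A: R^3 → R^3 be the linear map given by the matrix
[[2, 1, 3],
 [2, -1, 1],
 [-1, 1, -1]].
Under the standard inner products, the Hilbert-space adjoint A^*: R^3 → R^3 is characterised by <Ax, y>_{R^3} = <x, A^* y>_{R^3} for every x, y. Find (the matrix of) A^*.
A^* = A^T =
[[2, 2, -1],
 [1, -1, 1],
 [3, 1, -1]]

For real matrices with standard dot products, the defining identity <Ax, y> = <x, A^* y> gives (Ax)^T y = x^T (A^*) y, i.e. x^T A^T y = x^T (A^*) y. Since this holds for all x, y, we must have A^* = A^T. Therefore
A^* =
[[2, 2, -1],
 [1, -1, 1],
 [3, 1, -1]].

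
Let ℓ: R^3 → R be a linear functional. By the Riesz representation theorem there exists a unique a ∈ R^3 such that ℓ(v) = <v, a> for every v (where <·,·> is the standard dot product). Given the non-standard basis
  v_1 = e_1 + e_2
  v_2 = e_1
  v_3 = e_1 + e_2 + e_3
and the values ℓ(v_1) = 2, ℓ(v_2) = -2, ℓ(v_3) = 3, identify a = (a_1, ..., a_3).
a = (-2, 4, 1)

Write a = (a_1, ..., a_3) in the standard basis. For each basis vector v_i, ℓ(v_i) = <v_i, a> is a linear equation in the a_j's. Collect the n equations into a matrix system V a = ℓ, where row i of V is v_i (expressed in the standard basis). Since V is invertible (lower-triangular with 1s on the diagonal, up to permutation), solve by back-substitution:
  V =
[[1, 1, 0],
 [1, 0, 0],
 [1, 1, 1]]
  V a = (2, -2, 3)
Solving gives a = (-2, 4, 1).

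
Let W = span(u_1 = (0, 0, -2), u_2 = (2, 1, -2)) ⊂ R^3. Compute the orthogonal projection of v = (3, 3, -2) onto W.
proj_W(v) = (18/5, 9/5, -2)

Set up U = [u_1 | ... | u_2] ∈ R^(3×2). The projector onto W = col(U) is P = U (U^T U)^(-1) U^T.
Compute U^T U =
  [4, 4]
  [4, 9],
and U^T v = (4, 13).
Solve U^T U · c = U^T v for the coefficients: c = (-4/5, 9/5). The projection is proj_W(v) = U c.
Check: (v - proj_W(v)) · u_1 = 0  (should be 0).
Check: (v - proj_W(v)) · u_2 = 0  (should be 0).
Result: proj_W(v) = (18/5, 9/5, -2).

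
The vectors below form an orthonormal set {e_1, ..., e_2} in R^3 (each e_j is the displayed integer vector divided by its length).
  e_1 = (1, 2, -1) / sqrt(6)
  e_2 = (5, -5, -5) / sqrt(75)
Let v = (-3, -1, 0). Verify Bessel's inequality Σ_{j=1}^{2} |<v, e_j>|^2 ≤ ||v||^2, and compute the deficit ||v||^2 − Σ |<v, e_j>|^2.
Σ |<v, e_j>|^2 = 11/2; ||v||^2 = 10; deficit = 9/2

Write each e_j = u_j / sqrt(<u_j, u_j>) where u_j is the displayed integer vector. Then <v, e_j> = <v, u_j> / sqrt(<u_j, u_j>), so |<v, e_j>|^2 = <v, u_j>^2 / <u_j, u_j>.
Coefficients: <v, e_1> = -5/sqrt(6), <v, e_2> = -10/sqrt(75).
Square and sum: Σ |<v, e_j>|^2 = 11/2.
Compute ||v||^2 = v·v = 10.
Deficit = 10 − 11/2 = 9/2 ≥ 0, confirming Bessel's inequality. (The deficit equals ||v − Σ <v,e_j> e_j||^2, the squared distance from v to span{e_j}.)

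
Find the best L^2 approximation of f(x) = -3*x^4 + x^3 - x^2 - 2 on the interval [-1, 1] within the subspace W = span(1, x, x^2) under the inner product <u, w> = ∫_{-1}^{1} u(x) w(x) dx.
g(x) = -25*x^2/7 + 3*x/5 - 61/35

The best approximation g ∈ W is the orthogonal projection of f onto W. Writing g = a_0 + a_1 x + a_2 x^2, the coefficients solve the normal equations G · a = b where
  G_{ij} = <φ_i, φ_j> and b_i = <f, φ_i>, with φ_0 = 1, φ_1 = x, φ_2 = x^2.
G =
  [2, 0, 2/3]
  [0, 2/3, 0]
  [2/3, 0, 2/5],
b = (-88/15, 2/5, -272/105).
Solving gives a_0 = -61/35, a_1 = 3/5, a_2 = -25/7, so
  g(x) = -25*x^2/7 + 3*x/5 - 61/35.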